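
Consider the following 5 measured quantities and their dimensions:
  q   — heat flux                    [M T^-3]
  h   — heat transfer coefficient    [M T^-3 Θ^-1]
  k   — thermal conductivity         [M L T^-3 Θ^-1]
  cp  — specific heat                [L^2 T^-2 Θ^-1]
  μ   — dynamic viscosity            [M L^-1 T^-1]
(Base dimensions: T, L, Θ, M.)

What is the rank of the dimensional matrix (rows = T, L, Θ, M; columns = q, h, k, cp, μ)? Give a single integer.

Write exponents as rows T,L,Θ,M / cols q,h,k,cp,μ:
  T: [-3 -3 -3 -2 -1]
  L: [ 0  0  1  2 -1]
  Θ: [ 0 -1 -1 -1  0]
  M: [ 1  1  1  0  1]
RREF → pivots at {q,h,k,cp} ⇒ r = 4

4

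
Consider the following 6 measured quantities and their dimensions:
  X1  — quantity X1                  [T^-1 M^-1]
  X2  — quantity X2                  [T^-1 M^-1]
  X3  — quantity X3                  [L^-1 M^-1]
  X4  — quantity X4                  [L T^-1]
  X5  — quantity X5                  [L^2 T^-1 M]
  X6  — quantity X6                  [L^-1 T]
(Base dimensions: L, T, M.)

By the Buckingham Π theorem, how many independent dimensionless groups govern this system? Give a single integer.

Exponent matrix [L,T,M] × [X1,X2,X3,X4,X5,X6]:
  L: [ 0  0 -1  1  2 -1]
  T: [-1 -1  0 -1 -1  1]
  M: [-1 -1 -1  0  1  0]
Echelon form has 2 nonzero rows (pivots: X1,X3)
Π count = n − r = 6 − 2 = 4

4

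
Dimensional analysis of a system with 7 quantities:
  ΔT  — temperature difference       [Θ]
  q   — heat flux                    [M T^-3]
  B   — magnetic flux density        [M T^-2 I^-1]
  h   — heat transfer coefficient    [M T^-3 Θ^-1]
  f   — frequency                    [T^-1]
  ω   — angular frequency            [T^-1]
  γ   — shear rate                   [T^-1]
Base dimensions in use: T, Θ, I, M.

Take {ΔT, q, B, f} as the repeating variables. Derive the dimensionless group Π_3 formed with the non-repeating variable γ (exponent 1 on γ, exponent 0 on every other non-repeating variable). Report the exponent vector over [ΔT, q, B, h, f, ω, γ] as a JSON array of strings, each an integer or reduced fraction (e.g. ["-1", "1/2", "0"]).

["0", "0", "0", "0", "-1", "0", "1"]

Dimensional matrix (T×Θ×I×M by ΔT×q×B×h×f×ω×γ):
  T: [ 0 -3 -2 -3 -1 -1 -1]
  Θ: [ 1  0  0 -1  0  0  0]
  I: [ 0  0 -1  0  0  0  0]
  M: [ 0  1  1  1  0  0  0]
Row reduction gives pivot columns ΔT,q,B,f; rank = 4
Pivot set = {ΔT,q,B,f}, free = {h,ω,γ}
RREF:
  r0: [   1    0    0   -1    0    0    0]
  r1: [   0    1    0    1    0    0    0]
  r2: [   0    0    1    0    0    0    0]
  r3: [   0    0    0    0    1    1    1]
Fix exponent of γ at 1, h at 0, ω at 0; solve each RREF row for its pivot's exponent:
  r0: exp(ΔT) + (0)·1 = 0 ⇒ exp(ΔT) = 0
  r1: exp(q) + (0)·1 = 0 ⇒ exp(q) = 0
  r2: exp(B) + (0)·1 = 0 ⇒ exp(B) = 0
  r3: exp(f) + (1)·1 = 0 ⇒ exp(f) = -1
Π_3 = f^-1 · γ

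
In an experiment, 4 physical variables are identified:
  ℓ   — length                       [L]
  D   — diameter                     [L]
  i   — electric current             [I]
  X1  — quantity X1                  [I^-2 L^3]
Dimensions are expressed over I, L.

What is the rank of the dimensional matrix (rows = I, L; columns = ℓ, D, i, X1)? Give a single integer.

Dimensional matrix (I×L by ℓ×D×i×X1):
  I: [ 0  0  1 -2]
  L: [ 1  1  0  3]
Echelon form has 2 nonzero rows (pivots: ℓ,i)

2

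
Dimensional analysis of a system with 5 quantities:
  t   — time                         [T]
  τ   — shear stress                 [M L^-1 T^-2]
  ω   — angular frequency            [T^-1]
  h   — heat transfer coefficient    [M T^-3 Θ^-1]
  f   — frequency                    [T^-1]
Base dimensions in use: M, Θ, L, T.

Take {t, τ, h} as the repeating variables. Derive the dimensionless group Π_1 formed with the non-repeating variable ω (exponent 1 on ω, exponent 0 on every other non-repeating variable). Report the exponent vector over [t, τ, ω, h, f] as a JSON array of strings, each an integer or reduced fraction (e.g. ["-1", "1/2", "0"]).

Dimensional matrix (M×Θ×L×T by t×τ×ω×h×f):
  M: [ 0  1  0  1  0]
  Θ: [ 0  0  0 -1  0]
  L: [ 0 -1  0  0  0]
  T: [ 1 -2 -1 -3 -1]
Row reduction gives pivot columns t,τ,h; rank = 3
Pivot set = {t,τ,h}, free = {ω,f}
RREF:
  r0: [   1    0   -1    0   -1]
  r1: [   0    1    0    0    0]
  r2: [   0    0    0    1    0]
  r3: [   0    0    0    0    0]
Fix exponent of ω at 1, f at 0; solve each RREF row for its pivot's exponent:
  r0: exp(t) + (-1)·1 = 0 ⇒ exp(t) = 1
  r1: exp(τ) + (0)·1 = 0 ⇒ exp(τ) = 0
  r2: exp(h) + (0)·1 = 0 ⇒ exp(h) = 0
Π_1 = t · ω

["1", "0", "1", "0", "0"]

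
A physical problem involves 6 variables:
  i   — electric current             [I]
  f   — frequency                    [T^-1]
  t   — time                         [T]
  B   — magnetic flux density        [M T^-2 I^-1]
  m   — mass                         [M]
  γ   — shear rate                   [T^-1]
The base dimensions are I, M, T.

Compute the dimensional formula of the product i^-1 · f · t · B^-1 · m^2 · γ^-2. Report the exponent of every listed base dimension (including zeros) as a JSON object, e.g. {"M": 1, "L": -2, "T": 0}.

Write exponents as rows I,M,T / cols i,f,t,B,m,γ:
  I: [ 1  0  0 -1  0  0]
  M: [ 0  0  0  1  1  0]
  T: [ 0 -1  1 -2  0 -1]
  [I]: (-1)·1+(1)·0+(1)·0+(-1)·-1+(2)·0+(-2)·0 = 0
  [M]: (-1)·0+(1)·0+(1)·0+(-1)·1+(2)·1+(-2)·0 = 1
  [T]: (-1)·0+(1)·-1+(1)·1+(-1)·-2+(2)·0+(-2)·-1 = 4
⇒ M T^4

{"I": 0, "M": 1, "T": 4}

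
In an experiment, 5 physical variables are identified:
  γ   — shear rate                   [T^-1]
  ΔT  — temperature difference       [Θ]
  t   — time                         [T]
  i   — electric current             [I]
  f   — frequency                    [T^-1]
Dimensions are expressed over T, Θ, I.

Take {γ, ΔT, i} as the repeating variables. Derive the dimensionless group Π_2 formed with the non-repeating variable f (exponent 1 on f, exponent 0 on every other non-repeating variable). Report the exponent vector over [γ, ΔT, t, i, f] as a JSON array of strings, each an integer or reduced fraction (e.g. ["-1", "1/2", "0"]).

["-1", "0", "0", "0", "1"]

Write exponents as rows T,Θ,I / cols γ,ΔT,t,i,f:
  T: [-1  0  1  0 -1]
  Θ: [ 0  1  0  0  0]
  I: [ 0  0  0  1  0]
Row reduction gives pivot columns γ,ΔT,i; rank = 3
Repeat: γ,ΔT,i; free: t,f
RREF:
  r0: [   1    0   -1    0    1]
  r1: [   0    1    0    0    0]
  r2: [   0    0    0    1    0]
Fix exponent of f at 1, t at 0; solve each RREF row for its pivot's exponent:
  r0: exp(γ) + (1)·1 = 0 ⇒ exp(γ) = -1
  r1: exp(ΔT) + (0)·1 = 0 ⇒ exp(ΔT) = 0
  r2: exp(i) + (0)·1 = 0 ⇒ exp(i) = 0
Π_2 = γ^-1 · f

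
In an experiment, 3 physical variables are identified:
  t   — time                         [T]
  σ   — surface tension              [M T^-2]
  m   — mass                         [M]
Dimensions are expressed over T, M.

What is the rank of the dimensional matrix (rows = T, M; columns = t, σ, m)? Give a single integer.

Exponent matrix [T,M] × [t,σ,m]:
  T: [ 1 -2  0]
  M: [ 0  1  1]
RREF → pivots at {t,σ} ⇒ r = 2

2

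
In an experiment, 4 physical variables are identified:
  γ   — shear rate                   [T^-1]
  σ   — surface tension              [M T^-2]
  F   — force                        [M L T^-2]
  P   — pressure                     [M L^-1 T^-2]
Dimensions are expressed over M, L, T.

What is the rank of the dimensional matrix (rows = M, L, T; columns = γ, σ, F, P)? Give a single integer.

3

Dimensional matrix (M×L×T by γ×σ×F×P):
  M: [ 0  1  1  1]
  L: [ 0  0  1 -1]
  T: [-1 -2 -2 -2]
RREF → pivots at {γ,σ,F} ⇒ r = 3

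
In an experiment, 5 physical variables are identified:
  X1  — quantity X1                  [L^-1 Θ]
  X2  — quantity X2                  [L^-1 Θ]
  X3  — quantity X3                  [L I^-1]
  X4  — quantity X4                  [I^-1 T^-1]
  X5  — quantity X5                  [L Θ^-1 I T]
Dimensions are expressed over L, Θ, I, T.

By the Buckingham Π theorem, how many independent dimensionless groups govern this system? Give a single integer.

2

Exponent matrix [L,Θ,I,T] × [X1,X2,X3,X4,X5]:
  L: [-1 -1  1  0  1]
  Θ: [ 1  1  0  0 -1]
  I: [ 0  0 -1 -1  1]
  T: [ 0  0  0 -1  1]
Echelon form has 3 nonzero rows (pivots: X1,X3,X4)
Π count = n − r = 5 − 3 = 2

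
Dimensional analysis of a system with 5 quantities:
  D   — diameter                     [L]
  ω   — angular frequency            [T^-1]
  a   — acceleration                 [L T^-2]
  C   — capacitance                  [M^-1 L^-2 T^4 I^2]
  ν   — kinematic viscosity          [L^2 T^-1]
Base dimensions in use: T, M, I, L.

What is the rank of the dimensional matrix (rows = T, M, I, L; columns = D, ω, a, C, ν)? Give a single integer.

3

Write exponents as rows T,M,I,L / cols D,ω,a,C,ν:
  T: [ 0 -1 -2  4 -1]
  M: [ 0  0  0 -1  0]
  I: [ 0  0  0  2  0]
  L: [ 1  0  1 -2  2]
Echelon form has 3 nonzero rows (pivots: D,ω,C)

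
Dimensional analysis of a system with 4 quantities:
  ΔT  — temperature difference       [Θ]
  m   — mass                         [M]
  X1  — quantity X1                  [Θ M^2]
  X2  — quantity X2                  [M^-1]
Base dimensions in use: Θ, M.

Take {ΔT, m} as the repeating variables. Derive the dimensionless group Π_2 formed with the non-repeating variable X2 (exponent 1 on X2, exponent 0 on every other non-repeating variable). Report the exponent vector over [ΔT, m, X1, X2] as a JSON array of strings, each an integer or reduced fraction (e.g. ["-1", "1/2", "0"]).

Exponent matrix [Θ,M] × [ΔT,m,X1,X2]:
  Θ: [ 1  0  1  0]
  M: [ 0  1  2 -1]
RREF → pivots at {ΔT,m} ⇒ r = 2
Repeat: ΔT,m; free: X1,X2
RREF:
  r0: [   1    0    1    0]
  r1: [   0    1    2   -1]
Fix exponent of X2 at 1, X1 at 0; solve each RREF row for its pivot's exponent:
  r0: exp(ΔT) + (0)·1 = 0 ⇒ exp(ΔT) = 0
  r1: exp(m) + (-1)·1 = 0 ⇒ exp(m) = 1
Π_2 = m · X2

["0", "1", "0", "1"]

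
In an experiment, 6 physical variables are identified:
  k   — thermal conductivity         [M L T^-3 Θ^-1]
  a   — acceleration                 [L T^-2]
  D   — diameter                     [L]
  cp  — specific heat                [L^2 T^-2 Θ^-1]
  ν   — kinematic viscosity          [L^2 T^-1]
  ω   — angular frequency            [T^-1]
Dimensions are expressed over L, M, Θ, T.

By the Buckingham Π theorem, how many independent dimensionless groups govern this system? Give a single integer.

2

Exponent matrix [L,M,Θ,T] × [k,a,D,cp,ν,ω]:
  L: [ 1  1  1  2  2  0]
  M: [ 1  0  0  0  0  0]
  Θ: [-1  0  0 -1  0  0]
  T: [-3 -2  0 -2 -1 -1]
RREF → pivots at {k,a,D,cp} ⇒ r = 4
Π count = n − r = 6 − 4 = 2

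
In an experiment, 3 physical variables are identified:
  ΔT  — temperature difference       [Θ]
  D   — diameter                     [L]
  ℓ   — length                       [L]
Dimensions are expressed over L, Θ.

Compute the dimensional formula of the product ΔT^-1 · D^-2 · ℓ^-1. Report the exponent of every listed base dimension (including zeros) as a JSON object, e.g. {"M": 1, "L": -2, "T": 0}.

{"L": -3, "Θ": -1}

Dimensional matrix (L×Θ by ΔT×D×ℓ):
  L: [ 0  1  1]
  Θ: [ 1  0  0]
  [L]: (-1)·0+(-2)·1+(-1)·1 = -3
  [Θ]: (-1)·1+(-2)·0+(-1)·0 = -1
⇒ L^-3 Θ^-1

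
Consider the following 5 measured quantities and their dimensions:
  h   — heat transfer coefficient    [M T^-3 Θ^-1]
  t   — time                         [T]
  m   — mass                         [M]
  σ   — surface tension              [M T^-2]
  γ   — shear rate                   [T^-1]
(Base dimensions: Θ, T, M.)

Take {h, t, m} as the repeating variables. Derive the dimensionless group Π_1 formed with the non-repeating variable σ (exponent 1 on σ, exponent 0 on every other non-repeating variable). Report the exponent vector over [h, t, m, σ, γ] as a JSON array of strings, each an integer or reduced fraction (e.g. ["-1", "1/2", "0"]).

Write exponents as rows Θ,T,M / cols h,t,m,σ,γ:
  Θ: [-1  0  0  0  0]
  T: [-3  1  0 -2 -1]
  M: [ 1  0  1  1  0]
RREF → pivots at {h,t,m} ⇒ r = 3
Repeat: h,t,m; free: σ,γ
RREF:
  r0: [   1    0    0    0    0]
  r1: [   0    1    0   -2   -1]
  r2: [   0    0    1    1    0]
Fix exponent of σ at 1, γ at 0; solve each RREF row for its pivot's exponent:
  r0: exp(h) + (0)·1 = 0 ⇒ exp(h) = 0
  r1: exp(t) + (-2)·1 = 0 ⇒ exp(t) = 2
  r2: exp(m) + (1)·1 = 0 ⇒ exp(m) = -1
Π_1 = t^2 · m^-1 · σ

["0", "2", "-1", "1", "0"]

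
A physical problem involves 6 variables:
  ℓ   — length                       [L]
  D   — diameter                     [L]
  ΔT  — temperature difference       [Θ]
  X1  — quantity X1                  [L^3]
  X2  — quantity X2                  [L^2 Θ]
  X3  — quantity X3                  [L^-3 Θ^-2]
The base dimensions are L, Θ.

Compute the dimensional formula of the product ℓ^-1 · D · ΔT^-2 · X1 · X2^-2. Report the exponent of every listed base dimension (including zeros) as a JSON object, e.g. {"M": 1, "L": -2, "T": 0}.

Dimensional matrix (L×Θ by ℓ×D×ΔT×X1×X2×X3):
  L: [ 1  1  0  3  2 -3]
  Θ: [ 0  0  1  0  1 -2]
  [L]: (-1)·1+(1)·1+(-2)·0+(1)·3+(-2)·2 = -1
  [Θ]: (-1)·0+(1)·0+(-2)·1+(1)·0+(-2)·1 = -4
⇒ L^-1 Θ^-4

{"L": -1, "Θ": -4}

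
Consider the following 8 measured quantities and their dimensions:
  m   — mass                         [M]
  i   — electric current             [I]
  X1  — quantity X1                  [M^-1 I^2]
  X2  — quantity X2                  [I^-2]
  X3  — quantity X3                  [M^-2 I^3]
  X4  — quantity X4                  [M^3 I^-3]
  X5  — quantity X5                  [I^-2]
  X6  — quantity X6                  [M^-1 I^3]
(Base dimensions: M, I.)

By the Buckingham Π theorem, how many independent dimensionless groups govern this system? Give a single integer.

Exponent matrix [M,I] × [m,i,X1,X2,X3,X4,X5,X6]:
  M: [ 1  0 -1  0 -2  3  0 -1]
  I: [ 0  1  2 -2  3 -3 -2  3]
RREF → pivots at {m,i} ⇒ r = 2
Π count = n − r = 8 − 2 = 6

6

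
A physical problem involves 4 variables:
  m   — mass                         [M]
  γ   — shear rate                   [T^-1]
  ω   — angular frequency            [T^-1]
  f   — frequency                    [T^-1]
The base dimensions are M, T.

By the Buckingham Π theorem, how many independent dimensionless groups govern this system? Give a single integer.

2

Write exponents as rows M,T / cols m,γ,ω,f:
  M: [ 1  0  0  0]
  T: [ 0 -1 -1 -1]
Echelon form has 2 nonzero rows (pivots: m,γ)
Π count = n − r = 4 − 2 = 2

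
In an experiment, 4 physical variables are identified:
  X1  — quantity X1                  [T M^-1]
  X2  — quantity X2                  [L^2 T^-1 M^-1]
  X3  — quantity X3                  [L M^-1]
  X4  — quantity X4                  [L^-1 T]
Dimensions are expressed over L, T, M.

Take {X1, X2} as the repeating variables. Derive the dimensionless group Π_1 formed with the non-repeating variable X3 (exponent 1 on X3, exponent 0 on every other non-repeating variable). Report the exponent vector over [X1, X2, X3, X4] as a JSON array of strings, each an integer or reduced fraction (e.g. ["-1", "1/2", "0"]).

["-1/2", "-1/2", "1", "0"]

Dimensional matrix (L×T×M by X1×X2×X3×X4):
  L: [ 0  2  1 -1]
  T: [ 1 -1  0  1]
  M: [-1 -1 -1  0]
RREF → pivots at {X1,X2} ⇒ r = 2
Pivot set = {X1,X2}, free = {X3,X4}
RREF:
  r0: [   1    0  1/2  1/2]
  r1: [   0    1  1/2 -1/2]
  r2: [   0    0    0    0]
Fix exponent of X3 at 1, X4 at 0; solve each RREF row for its pivot's exponent:
  r0: exp(X1) + (1/2)·1 = 0 ⇒ exp(X1) = -1/2
  r1: exp(X2) + (1/2)·1 = 0 ⇒ exp(X2) = -1/2
Π_1 = X1^(-1/2) · X2^(-1/2) · X3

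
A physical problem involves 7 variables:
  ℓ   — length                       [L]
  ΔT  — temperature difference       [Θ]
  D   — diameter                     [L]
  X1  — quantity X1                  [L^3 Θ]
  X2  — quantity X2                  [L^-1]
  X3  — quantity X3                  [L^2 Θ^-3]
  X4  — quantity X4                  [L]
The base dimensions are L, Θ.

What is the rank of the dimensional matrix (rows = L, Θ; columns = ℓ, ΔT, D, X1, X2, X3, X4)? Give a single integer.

Dimensional matrix (L×Θ by ℓ×ΔT×D×X1×X2×X3×X4):
  L: [ 1  0  1  3 -1  2  1]
  Θ: [ 0  1  0  1  0 -3  0]
RREF → pivots at {ℓ,ΔT} ⇒ r = 2

2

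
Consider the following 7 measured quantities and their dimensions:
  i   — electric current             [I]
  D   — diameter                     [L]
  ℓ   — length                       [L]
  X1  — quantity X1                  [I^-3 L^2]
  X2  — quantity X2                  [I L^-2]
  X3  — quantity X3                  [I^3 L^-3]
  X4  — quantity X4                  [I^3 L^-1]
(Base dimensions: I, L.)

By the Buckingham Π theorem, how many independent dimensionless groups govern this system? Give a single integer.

Write exponents as rows I,L / cols i,D,ℓ,X1,X2,X3,X4:
  I: [ 1  0  0 -3  1  3  3]
  L: [ 0  1  1  2 -2 -3 -1]
Echelon form has 2 nonzero rows (pivots: i,D)
n=7, r=2 ⇒ 5 dimensionless groups

5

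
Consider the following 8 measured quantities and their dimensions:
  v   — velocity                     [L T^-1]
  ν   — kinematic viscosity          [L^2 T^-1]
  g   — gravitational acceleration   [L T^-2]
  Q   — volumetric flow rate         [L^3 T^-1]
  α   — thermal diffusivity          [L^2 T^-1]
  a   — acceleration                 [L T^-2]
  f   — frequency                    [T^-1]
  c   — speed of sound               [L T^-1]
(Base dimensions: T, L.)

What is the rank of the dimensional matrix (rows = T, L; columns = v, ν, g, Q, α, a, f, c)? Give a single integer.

2

Exponent matrix [T,L] × [v,ν,g,Q,α,a,f,c]:
  T: [-1 -1 -2 -1 -1 -2 -1 -1]
  L: [ 1  2  1  3  2  1  0  1]
Row reduction gives pivot columns v,ν; rank = 2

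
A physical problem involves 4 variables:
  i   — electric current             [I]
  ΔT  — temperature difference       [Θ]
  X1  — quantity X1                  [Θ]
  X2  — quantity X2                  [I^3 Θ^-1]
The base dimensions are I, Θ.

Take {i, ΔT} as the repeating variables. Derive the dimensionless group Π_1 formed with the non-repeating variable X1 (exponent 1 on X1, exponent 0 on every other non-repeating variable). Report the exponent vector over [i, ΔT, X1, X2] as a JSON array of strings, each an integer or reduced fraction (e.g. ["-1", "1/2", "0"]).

["0", "-1", "1", "0"]

Dimensional matrix (I×Θ by i×ΔT×X1×X2):
  I: [ 1  0  0  3]
  Θ: [ 0  1  1 -1]
Row reduction gives pivot columns i,ΔT; rank = 2
Pivot set = {i,ΔT}, free = {X1,X2}
RREF:
  r0: [   1    0    0    3]
  r1: [   0    1    1   -1]
Fix exponent of X1 at 1, X2 at 0; solve each RREF row for its pivot's exponent:
  r0: exp(i) + (0)·1 = 0 ⇒ exp(i) = 0
  r1: exp(ΔT) + (1)·1 = 0 ⇒ exp(ΔT) = -1
Π_1 = ΔT^-1 · X1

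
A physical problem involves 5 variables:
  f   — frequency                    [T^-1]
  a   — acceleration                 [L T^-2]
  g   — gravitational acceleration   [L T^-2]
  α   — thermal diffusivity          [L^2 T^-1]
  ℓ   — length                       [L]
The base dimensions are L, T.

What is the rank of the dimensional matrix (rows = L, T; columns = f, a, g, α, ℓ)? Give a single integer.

2

Write exponents as rows L,T / cols f,a,g,α,ℓ:
  L: [ 0  1  1  2  1]
  T: [-1 -2 -2 -1  0]
Echelon form has 2 nonzero rows (pivots: f,a)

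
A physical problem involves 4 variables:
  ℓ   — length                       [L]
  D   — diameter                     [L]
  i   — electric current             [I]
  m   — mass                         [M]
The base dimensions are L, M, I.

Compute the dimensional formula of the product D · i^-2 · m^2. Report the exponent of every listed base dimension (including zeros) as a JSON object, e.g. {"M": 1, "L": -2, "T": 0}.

{"L": 1, "M": 2, "I": -2}

Exponent matrix [L,M,I] × [ℓ,D,i,m]:
  L: [ 1  1  0  0]
  M: [ 0  0  0  1]
  I: [ 0  0  1  0]
  [L]: (1)·1+(-2)·0+(2)·0 = 1
  [M]: (1)·0+(-2)·0+(2)·1 = 2
  [I]: (1)·0+(-2)·1+(2)·0 = -2
⇒ L M^2 I^-2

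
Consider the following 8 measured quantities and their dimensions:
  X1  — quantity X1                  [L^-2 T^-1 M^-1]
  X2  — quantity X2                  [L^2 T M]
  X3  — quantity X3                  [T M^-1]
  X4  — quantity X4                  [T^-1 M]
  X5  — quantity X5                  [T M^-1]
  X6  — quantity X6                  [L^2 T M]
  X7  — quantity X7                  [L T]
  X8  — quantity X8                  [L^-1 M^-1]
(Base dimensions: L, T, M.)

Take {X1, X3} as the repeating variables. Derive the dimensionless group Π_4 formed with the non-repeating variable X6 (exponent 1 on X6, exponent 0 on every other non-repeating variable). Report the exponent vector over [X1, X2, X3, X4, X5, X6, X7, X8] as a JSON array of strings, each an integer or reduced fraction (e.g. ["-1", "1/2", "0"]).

["1", "0", "0", "0", "0", "1", "0", "0"]

Exponent matrix [L,T,M] × [X1,X2,X3,X4,X5,X6,X7,X8]:
  L: [-2  2  0  0  0  2  1 -1]
  T: [-1  1  1 -1  1  1  1  0]
  M: [-1  1 -1  1 -1  1  0 -1]
Echelon form has 2 nonzero rows (pivots: X1,X3)
Repeat: X1,X3; free: X2,X4,X5,X6,X7,X8
RREF:
  r0: [   1   -1    0    0    0   -1 -1/2  1/2]
  r1: [   0    0    1   -1    1    0  1/2  1/2]
  r2: [   0    0    0    0    0    0    0    0]
Fix exponent of X6 at 1, X2 at 0, X4 at 0, X5 at 0, X7 at 0, X8 at 0; solve each RREF row for its pivot's exponent:
  r0: exp(X1) + (-1)·1 = 0 ⇒ exp(X1) = 1
  r1: exp(X3) + (0)·1 = 0 ⇒ exp(X3) = 0
Π_4 = X1 · X6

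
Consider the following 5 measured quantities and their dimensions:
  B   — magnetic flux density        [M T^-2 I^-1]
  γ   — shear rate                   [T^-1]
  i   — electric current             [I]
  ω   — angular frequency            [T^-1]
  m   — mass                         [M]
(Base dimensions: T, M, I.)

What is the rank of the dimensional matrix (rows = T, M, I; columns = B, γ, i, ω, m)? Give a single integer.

3

Dimensional matrix (T×M×I by B×γ×i×ω×m):
  T: [-2 -1  0 -1  0]
  M: [ 1  0  0  0  1]
  I: [-1  0  1  0  0]
RREF → pivots at {B,γ,i} ⇒ r = 3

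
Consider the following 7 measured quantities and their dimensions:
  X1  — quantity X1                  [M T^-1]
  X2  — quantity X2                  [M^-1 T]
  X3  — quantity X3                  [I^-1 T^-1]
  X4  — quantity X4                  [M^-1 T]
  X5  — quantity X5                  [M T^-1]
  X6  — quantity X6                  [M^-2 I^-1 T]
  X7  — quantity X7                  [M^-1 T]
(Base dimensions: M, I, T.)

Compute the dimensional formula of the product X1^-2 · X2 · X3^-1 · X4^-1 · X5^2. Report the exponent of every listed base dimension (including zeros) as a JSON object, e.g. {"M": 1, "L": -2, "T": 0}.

Exponent matrix [M,I,T] × [X1,X2,X3,X4,X5,X6,X7]:
  M: [ 1 -1  0 -1  1 -2 -1]
  I: [ 0  0 -1  0  0 -1  0]
  T: [-1  1 -1  1 -1  1  1]
  [M]: (-2)·1+(1)·-1+(-1)·0+(-1)·-1+(2)·1 = 0
  [I]: (-2)·0+(1)·0+(-1)·-1+(-1)·0+(2)·0 = 1
  [T]: (-2)·-1+(1)·1+(-1)·-1+(-1)·1+(2)·-1 = 1
⇒ I T

{"M": 0, "I": 1, "T": 1}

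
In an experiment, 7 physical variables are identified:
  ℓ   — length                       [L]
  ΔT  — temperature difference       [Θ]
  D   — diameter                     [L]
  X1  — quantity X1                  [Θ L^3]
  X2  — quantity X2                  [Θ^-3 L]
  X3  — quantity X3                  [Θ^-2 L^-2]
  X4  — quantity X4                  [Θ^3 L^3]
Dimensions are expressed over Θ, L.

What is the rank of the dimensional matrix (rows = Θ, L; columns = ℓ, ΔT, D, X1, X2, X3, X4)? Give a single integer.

2

Write exponents as rows Θ,L / cols ℓ,ΔT,D,X1,X2,X3,X4:
  Θ: [ 0  1  0  1 -3 -2  3]
  L: [ 1  0  1  3  1 -2  3]
Echelon form has 2 nonzero rows (pivots: ℓ,ΔT)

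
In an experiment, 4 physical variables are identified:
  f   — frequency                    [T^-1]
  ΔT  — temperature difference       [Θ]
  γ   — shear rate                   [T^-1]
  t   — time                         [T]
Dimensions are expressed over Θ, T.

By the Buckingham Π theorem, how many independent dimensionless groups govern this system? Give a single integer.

2

Dimensional matrix (Θ×T by f×ΔT×γ×t):
  Θ: [ 0  1  0  0]
  T: [-1  0 -1  1]
RREF → pivots at {f,ΔT} ⇒ r = 2
n=4, r=2 ⇒ 2 dimensionless groups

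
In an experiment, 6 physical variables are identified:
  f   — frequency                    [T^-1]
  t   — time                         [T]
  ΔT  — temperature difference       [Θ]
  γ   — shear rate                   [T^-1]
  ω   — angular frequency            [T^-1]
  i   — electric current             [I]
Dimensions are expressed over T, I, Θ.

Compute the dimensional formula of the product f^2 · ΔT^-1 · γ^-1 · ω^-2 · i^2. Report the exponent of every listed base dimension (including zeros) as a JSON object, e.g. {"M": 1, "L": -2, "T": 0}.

{"T": 1, "I": 2, "Θ": -1}

Dimensional matrix (T×I×Θ by f×t×ΔT×γ×ω×i):
  T: [-1  1  0 -1 -1  0]
  I: [ 0  0  0  0  0  1]
  Θ: [ 0  0  1  0  0  0]
  [T]: (2)·-1+(-1)·0+(-1)·-1+(-2)·-1+(2)·0 = 1
  [I]: (2)·0+(-1)·0+(-1)·0+(-2)·0+(2)·1 = 2
  [Θ]: (2)·0+(-1)·1+(-1)·0+(-2)·0+(2)·0 = -1
⇒ T I^2 Θ^-1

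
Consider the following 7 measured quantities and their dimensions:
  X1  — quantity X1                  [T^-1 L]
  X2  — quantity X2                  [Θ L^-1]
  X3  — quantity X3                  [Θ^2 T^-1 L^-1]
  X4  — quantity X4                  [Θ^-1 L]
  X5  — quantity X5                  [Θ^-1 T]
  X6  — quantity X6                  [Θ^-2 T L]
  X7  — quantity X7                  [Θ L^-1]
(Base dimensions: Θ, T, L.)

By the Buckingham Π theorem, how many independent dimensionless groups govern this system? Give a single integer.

Dimensional matrix (Θ×T×L by X1×X2×X3×X4×X5×X6×X7):
  Θ: [ 0  1  2 -1 -1 -2  1]
  T: [-1  0 -1  0  1  1  0]
  L: [ 1 -1 -1  1  0  1 -1]
Echelon form has 2 nonzero rows (pivots: X1,X2)
7 vars − rank 2 = 5 Π groups

5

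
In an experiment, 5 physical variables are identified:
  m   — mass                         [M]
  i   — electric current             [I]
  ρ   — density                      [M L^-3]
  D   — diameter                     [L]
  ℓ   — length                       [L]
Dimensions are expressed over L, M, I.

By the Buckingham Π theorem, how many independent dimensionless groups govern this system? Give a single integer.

Write exponents as rows L,M,I / cols m,i,ρ,D,ℓ:
  L: [ 0  0 -3  1  1]
  M: [ 1  0  1  0  0]
  I: [ 0  1  0  0  0]
Echelon form has 3 nonzero rows (pivots: m,i,ρ)
n=5, r=3 ⇒ 2 dimensionless groups

2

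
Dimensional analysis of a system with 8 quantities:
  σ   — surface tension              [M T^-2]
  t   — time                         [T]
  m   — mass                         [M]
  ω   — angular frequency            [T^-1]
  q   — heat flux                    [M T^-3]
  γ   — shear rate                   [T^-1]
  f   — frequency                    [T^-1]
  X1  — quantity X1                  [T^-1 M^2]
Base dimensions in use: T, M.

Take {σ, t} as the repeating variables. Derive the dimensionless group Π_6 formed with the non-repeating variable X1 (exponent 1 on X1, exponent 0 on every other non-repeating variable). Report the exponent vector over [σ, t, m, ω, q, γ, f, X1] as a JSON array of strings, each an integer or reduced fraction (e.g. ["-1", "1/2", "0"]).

Dimensional matrix (T×M by σ×t×m×ω×q×γ×f×X1):
  T: [-2  1  0 -1 -3 -1 -1 -1]
  M: [ 1  0  1  0  1  0  0  2]
Row reduction gives pivot columns σ,t; rank = 2
Repeat: σ,t; free: m,ω,q,γ,f,X1
RREF:
  r0: [   1    0    1    0    1    0    0    2]
  r1: [   0    1    2   -1   -1   -1   -1    3]
Fix exponent of X1 at 1, m at 0, ω at 0, q at 0, γ at 0, f at 0; solve each RREF row for its pivot's exponent:
  r0: exp(σ) + (2)·1 = 0 ⇒ exp(σ) = -2
  r1: exp(t) + (3)·1 = 0 ⇒ exp(t) = -3
Π_6 = σ^-2 · t^-3 · X1

["-2", "-3", "0", "0", "0", "0", "0", "1"]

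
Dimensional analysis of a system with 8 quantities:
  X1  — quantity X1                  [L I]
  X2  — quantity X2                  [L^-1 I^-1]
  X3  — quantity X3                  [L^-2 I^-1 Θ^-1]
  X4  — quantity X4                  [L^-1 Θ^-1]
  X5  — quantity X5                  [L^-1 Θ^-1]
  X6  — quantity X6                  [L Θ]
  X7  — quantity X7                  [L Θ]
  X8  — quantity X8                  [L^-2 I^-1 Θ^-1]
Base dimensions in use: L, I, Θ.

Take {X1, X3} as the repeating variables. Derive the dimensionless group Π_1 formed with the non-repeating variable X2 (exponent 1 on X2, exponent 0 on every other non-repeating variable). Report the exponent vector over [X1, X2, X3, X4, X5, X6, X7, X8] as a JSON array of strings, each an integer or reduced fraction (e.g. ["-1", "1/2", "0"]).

Dimensional matrix (L×I×Θ by X1×X2×X3×X4×X5×X6×X7×X8):
  L: [ 1 -1 -2 -1 -1  1  1 -2]
  I: [ 1 -1 -1  0  0  0  0 -1]
  Θ: [ 0  0 -1 -1 -1  1  1 -1]
RREF → pivots at {X1,X3} ⇒ r = 2
Repeat: X1,X3; free: X2,X4,X5,X6,X7,X8
RREF:
  r0: [   1   -1    0    1    1   -1   -1    0]
  r1: [   0    0    1    1    1   -1   -1    1]
  r2: [   0    0    0    0    0    0    0    0]
Fix exponent of X2 at 1, X4 at 0, X5 at 0, X6 at 0, X7 at 0, X8 at 0; solve each RREF row for its pivot's exponent:
  r0: exp(X1) + (-1)·1 = 0 ⇒ exp(X1) = 1
  r1: exp(X3) + (0)·1 = 0 ⇒ exp(X3) = 0
Π_1 = X1 · X2

["1", "1", "0", "0", "0", "0", "0", "0"]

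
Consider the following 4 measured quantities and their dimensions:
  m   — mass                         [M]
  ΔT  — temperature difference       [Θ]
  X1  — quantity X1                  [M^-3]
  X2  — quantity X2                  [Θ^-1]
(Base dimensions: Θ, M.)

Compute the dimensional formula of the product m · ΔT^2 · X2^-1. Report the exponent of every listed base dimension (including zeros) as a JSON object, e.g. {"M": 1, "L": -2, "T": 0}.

Dimensional matrix (Θ×M by m×ΔT×X1×X2):
  Θ: [ 0  1  0 -1]
  M: [ 1  0 -3  0]
  [Θ]: (1)·0+(2)·1+(-1)·-1 = 3
  [M]: (1)·1+(2)·0+(-1)·0 = 1
⇒ Θ^3 M

{"Θ": 3, "M": 1}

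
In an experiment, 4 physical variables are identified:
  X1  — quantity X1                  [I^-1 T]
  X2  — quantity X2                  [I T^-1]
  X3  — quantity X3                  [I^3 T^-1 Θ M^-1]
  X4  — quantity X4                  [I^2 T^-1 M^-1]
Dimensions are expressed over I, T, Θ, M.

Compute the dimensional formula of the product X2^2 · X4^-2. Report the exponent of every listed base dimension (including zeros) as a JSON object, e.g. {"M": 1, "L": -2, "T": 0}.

Dimensional matrix (I×T×Θ×M by X1×X2×X3×X4):
  I: [-1  1  3  2]
  T: [ 1 -1 -1 -1]
  Θ: [ 0  0  1  0]
  M: [ 0  0 -1 -1]
  [I]: (2)·1+(-2)·2 = -2
  [T]: (2)·-1+(-2)·-1 = 0
  [Θ]: (2)·0+(-2)·0 = 0
  [M]: (2)·0+(-2)·-1 = 2
⇒ I^-2 M^2

{"I": -2, "T": 0, "Θ": 0, "M": 2}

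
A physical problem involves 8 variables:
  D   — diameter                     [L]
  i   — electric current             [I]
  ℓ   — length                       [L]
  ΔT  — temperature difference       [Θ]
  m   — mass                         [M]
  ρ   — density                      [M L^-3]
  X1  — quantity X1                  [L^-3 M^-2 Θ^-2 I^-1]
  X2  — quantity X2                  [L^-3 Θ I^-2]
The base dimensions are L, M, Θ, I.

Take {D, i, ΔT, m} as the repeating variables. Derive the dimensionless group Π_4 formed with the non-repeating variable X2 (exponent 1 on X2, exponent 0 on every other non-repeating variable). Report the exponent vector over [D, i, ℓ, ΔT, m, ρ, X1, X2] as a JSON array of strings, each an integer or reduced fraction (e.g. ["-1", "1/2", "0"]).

Exponent matrix [L,M,Θ,I] × [D,i,ℓ,ΔT,m,ρ,X1,X2]:
  L: [ 1  0  1  0  0 -3 -3 -3]
  M: [ 0  0  0  0  1  1 -2  0]
  Θ: [ 0  0  0  1  0  0 -2  1]
  I: [ 0  1  0  0  0  0 -1 -2]
Echelon form has 4 nonzero rows (pivots: D,i,ΔT,m)
Repeat: D,i,ΔT,m; free: ℓ,ρ,X1,X2
RREF:
  r0: [   1    0    1    0    0   -3   -3   -3]
  r1: [   0    1    0    0    0    0   -1   -2]
  r2: [   0    0    0    1    0    0   -2    1]
  r3: [   0    0    0    0    1    1   -2    0]
Fix exponent of X2 at 1, ℓ at 0, ρ at 0, X1 at 0; solve each RREF row for its pivot's exponent:
  r0: exp(D) + (-3)·1 = 0 ⇒ exp(D) = 3
  r1: exp(i) + (-2)·1 = 0 ⇒ exp(i) = 2
  r2: exp(ΔT) + (1)·1 = 0 ⇒ exp(ΔT) = -1
  r3: exp(m) + (0)·1 = 0 ⇒ exp(m) = 0
Π_4 = D^3 · i^2 · ΔT^-1 · X2

["3", "2", "0", "-1", "0", "0", "0", "1"]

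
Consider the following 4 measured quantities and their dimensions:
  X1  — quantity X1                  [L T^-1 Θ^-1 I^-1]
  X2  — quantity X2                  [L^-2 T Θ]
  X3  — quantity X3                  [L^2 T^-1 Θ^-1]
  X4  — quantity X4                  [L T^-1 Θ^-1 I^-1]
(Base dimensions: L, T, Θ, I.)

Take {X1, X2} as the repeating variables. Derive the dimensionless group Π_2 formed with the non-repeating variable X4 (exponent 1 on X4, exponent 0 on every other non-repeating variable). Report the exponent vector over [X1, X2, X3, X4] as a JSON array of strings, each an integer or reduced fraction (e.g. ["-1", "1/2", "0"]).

Dimensional matrix (L×T×Θ×I by X1×X2×X3×X4):
  L: [ 1 -2  2  1]
  T: [-1  1 -1 -1]
  Θ: [-1  1 -1 -1]
  I: [-1  0  0 -1]
RREF → pivots at {X1,X2} ⇒ r = 2
Pivot set = {X1,X2}, free = {X3,X4}
RREF:
  r0: [   1    0    0    1]
  r1: [   0    1   -1    0]
  r2: [   0    0    0    0]
  r3: [   0    0    0    0]
Fix exponent of X4 at 1, X3 at 0; solve each RREF row for its pivot's exponent:
  r0: exp(X1) + (1)·1 = 0 ⇒ exp(X1) = -1
  r1: exp(X2) + (0)·1 = 0 ⇒ exp(X2) = 0
Π_2 = X1^-1 · X4

["-1", "0", "0", "1"]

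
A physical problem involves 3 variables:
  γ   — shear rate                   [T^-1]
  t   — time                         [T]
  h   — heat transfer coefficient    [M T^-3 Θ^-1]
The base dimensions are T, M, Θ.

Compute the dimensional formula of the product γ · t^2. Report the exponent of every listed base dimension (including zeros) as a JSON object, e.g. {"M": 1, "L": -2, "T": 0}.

Write exponents as rows T,M,Θ / cols γ,t,h:
  T: [-1  1 -3]
  M: [ 0  0  1]
  Θ: [ 0  0 -1]
  [T]: (1)·-1+(2)·1 = 1
  [M]: (1)·0+(2)·0 = 0
  [Θ]: (1)·0+(2)·0 = 0
⇒ T

{"T": 1, "M": 0, "Θ": 0}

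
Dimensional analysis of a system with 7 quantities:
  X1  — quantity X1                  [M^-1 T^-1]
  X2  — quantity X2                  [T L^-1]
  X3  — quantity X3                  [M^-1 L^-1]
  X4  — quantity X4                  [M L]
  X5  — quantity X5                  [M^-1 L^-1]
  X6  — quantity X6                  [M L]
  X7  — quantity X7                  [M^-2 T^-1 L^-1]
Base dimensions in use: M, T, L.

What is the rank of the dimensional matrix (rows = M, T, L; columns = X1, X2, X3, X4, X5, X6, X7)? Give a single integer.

Exponent matrix [M,T,L] × [X1,X2,X3,X4,X5,X6,X7]:
  M: [-1  0 -1  1 -1  1 -2]
  T: [-1  1  0  0  0  0 -1]
  L: [ 0 -1 -1  1 -1  1 -1]
Echelon form has 2 nonzero rows (pivots: X1,X2)

2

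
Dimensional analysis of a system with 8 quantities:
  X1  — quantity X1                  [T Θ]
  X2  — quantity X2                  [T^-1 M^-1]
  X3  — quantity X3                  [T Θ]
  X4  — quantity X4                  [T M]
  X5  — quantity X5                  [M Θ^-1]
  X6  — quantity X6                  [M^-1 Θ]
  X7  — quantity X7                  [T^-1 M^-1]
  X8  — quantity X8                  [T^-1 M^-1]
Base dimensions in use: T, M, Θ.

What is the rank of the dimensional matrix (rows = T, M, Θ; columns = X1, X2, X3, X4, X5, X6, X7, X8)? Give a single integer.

Exponent matrix [T,M,Θ] × [X1,X2,X3,X4,X5,X6,X7,X8]:
  T: [ 1 -1  1  1  0  0 -1 -1]
  M: [ 0 -1  0  1  1 -1 -1 -1]
  Θ: [ 1  0  1  0 -1  1  0  0]
RREF → pivots at {X1,X2} ⇒ r = 2

2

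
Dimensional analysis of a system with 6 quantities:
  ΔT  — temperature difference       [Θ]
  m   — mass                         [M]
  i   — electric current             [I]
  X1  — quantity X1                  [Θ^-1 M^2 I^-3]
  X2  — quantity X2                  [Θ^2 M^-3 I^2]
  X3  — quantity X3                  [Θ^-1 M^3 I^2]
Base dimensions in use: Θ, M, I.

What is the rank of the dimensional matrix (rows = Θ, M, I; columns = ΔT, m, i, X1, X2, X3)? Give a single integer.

Write exponents as rows Θ,M,I / cols ΔT,m,i,X1,X2,X3:
  Θ: [ 1  0  0 -1  2 -1]
  M: [ 0  1  0  2 -3  3]
  I: [ 0  0  1 -3  2  2]
Echelon form has 3 nonzero rows (pivots: ΔT,m,i)

3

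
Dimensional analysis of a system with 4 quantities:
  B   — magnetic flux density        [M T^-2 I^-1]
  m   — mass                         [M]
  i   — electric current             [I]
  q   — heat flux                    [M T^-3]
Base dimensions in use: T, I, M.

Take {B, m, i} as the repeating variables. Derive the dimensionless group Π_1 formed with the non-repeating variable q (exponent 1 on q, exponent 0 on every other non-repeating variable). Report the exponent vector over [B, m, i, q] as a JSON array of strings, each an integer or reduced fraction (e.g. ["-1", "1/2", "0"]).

["-3/2", "1/2", "-3/2", "1"]

Write exponents as rows T,I,M / cols B,m,i,q:
  T: [-2  0  0 -3]
  I: [-1  0  1  0]
  M: [ 1  1  0  1]
Row reduction gives pivot columns B,m,i; rank = 3
Pivot set = {B,m,i}, free = {q}
RREF:
  r0: [   1    0    0  3/2]
  r1: [   0    1    0 -1/2]
  r2: [   0    0    1  3/2]
Fix exponent of q at 1; solve each RREF row for its pivot's exponent:
  r0: exp(B) + (3/2)·1 = 0 ⇒ exp(B) = -3/2
  r1: exp(m) + (-1/2)·1 = 0 ⇒ exp(m) = 1/2
  r2: exp(i) + (3/2)·1 = 0 ⇒ exp(i) = -3/2
Π_1 = B^(-3/2) · m^(1/2) · i^(-3/2) · q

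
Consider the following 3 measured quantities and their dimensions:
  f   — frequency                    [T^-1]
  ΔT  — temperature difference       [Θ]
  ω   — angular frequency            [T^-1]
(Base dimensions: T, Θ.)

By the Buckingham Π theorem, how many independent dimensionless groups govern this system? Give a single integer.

Write exponents as rows T,Θ / cols f,ΔT,ω:
  T: [-1  0 -1]
  Θ: [ 0  1  0]
Echelon form has 2 nonzero rows (pivots: f,ΔT)
3 vars − rank 2 = 1 Π group

1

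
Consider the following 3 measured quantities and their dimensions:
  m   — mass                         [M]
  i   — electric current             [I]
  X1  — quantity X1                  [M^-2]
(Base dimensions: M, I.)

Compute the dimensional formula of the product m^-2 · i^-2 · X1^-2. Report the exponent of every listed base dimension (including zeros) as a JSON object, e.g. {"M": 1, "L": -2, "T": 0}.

Exponent matrix [M,I] × [m,i,X1]:
  M: [ 1  0 -2]
  I: [ 0  1  0]
  [M]: (-2)·1+(-2)·0+(-2)·-2 = 2
  [I]: (-2)·0+(-2)·1+(-2)·0 = -2
⇒ M^2 I^-2

{"M": 2, "I": -2}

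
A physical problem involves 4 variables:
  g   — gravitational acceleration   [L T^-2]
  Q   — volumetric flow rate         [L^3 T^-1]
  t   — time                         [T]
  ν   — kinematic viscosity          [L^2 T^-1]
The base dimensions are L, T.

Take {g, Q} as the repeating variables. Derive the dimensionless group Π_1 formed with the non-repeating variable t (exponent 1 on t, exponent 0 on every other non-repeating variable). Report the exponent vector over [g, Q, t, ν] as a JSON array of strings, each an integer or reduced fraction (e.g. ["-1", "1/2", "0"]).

Write exponents as rows L,T / cols g,Q,t,ν:
  L: [ 1  3  0  2]
  T: [-2 -1  1 -1]
RREF → pivots at {g,Q} ⇒ r = 2
Pivot set = {g,Q}, free = {t,ν}
RREF:
  r0: [   1    0 -3/5  1/5]
  r1: [   0    1  1/5  3/5]
Fix exponent of t at 1, ν at 0; solve each RREF row for its pivot's exponent:
  r0: exp(g) + (-3/5)·1 = 0 ⇒ exp(g) = 3/5
  r1: exp(Q) + (1/5)·1 = 0 ⇒ exp(Q) = -1/5
Π_1 = g^(3/5) · Q^(-1/5) · t

["3/5", "-1/5", "1", "0"]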